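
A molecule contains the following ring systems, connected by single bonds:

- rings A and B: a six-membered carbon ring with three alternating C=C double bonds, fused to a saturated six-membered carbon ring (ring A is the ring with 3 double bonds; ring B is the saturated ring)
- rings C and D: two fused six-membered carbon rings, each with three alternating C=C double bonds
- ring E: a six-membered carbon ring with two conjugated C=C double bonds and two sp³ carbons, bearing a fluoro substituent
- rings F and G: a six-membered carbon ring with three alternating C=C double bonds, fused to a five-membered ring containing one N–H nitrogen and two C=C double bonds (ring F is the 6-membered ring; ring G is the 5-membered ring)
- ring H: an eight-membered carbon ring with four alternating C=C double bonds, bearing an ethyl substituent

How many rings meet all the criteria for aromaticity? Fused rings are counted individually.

5

Ring A is fully conjugated (every ring atom contributes a p orbital); 3 ring double bonds give 6 π electrons. That satisfies 4n+2 with n=1, so ring A is aromatic (benzene ring).
Ring B has four sp³ carbons, so it is not fully conjugated — not aromatic (cyclohexane ring).
Rings C and D form a fused bicyclic system with 10 sp² atoms and 10 π electrons from ring double bonds. 10 = 4(2)+2, so the system is aromatic and both rings count as aromatic (naphthalene).
Ring E has two sp³ carbons, so it is not fully conjugated — not aromatic (1,3-cyclohexadiene).
Rings F and G form a fused bicyclic system (with one N–H) with 9 sp² atoms and 10 π electrons from ring double bonds plus a heteroatom lone pair. 10 = 4(2)+2, so the system is aromatic and both rings count as aromatic (indole).
Ring H has only sp² ring atoms; a planar conformation would have a fully conjugated π system of 8 electrons. But 8 = 4(2), which is 4n not 4n+2, so ring H is not aromatic (cyclooctatetraene) — cyclooctatetraene distorts into a non-planar tub to avoid antiaromaticity.
Aromatic: A, C, D, F, G. Total: 5.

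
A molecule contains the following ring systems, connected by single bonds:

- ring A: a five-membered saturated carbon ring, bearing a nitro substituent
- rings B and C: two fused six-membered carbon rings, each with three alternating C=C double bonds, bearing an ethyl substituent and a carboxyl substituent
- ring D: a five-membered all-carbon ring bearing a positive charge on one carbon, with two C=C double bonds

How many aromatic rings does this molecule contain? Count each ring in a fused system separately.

Ring A has only sp³ atoms, so it is not fully conjugated — not aromatic (cyclopentane).
Rings B and C form a fused bicyclic system with 10 sp² atoms and 10 π electrons from ring double bonds. 10 = 4(2)+2, so the system is aromatic and both rings count as aromatic (naphthalene).
Ring D has only sp² ring atoms; a planar conformation would have a fully conjugated π system of 4 electrons. But 4 = 4(1), which is 4n not 4n+2, so ring D is not aromatic (cyclopentadienyl cation).
Aromatic: B, C. Total: 2.

2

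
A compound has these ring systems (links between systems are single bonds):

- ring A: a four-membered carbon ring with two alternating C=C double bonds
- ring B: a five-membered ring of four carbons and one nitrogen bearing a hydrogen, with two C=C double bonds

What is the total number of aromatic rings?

Ring A has only sp² ring atoms; a planar conformation would have a fully conjugated π system of 4 electrons. But 4 = 4(1), which is 4n not 4n+2, so ring A is not aromatic (cyclobutadiene) — cyclobutadiene is antiaromatic and distorts to a rectangle.
Ring B is planar and fully conjugated; 2 ring double bonds (4 π electrons) plus a heteroatom lone pair (2) give 6 π electrons. Since 6 = 4n+2 (n=1), ring B is aromatic (pyrrole).
Aromatic: B. Total: 1.

1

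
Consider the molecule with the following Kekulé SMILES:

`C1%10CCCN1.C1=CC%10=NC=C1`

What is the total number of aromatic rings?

The SMILES encodes a five-membered saturated ring of four carbons and one N–H nitrogen; a six-membered ring of five carbons and one nitrogen with three alternating double bonds.
The 5-membered ring with one N–H has only sp³ atoms, so it is not fully conjugated — not aromatic (pyrrolidine).
The 6-membered ring with one nitrogen is planar and fully conjugated; 3 ring double bonds give 6 π electrons. Since 6 = 4n+2 (n=1), it is aromatic (pyridine).
1 of the 2 rings is aromatic. Total: 1.

1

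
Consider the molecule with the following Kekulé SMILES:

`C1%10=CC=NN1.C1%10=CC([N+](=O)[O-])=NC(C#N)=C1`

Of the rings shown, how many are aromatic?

The SMILES encodes a five-membered ring with two adjacent nitrogens (one bearing H, one in a double bond) and two double bonds; a six-membered ring of five carbons and one nitrogen with three alternating double bonds.
The 5-membered ring with two adjacent nitrogens (one N–H, one =N–) is fully conjugated (every ring atom contributes a p orbital); 2 ring double bonds (4 π electrons) plus a heteroatom lone pair (2) give 6 π electrons. 6 = 4(1)+2, so it is aromatic (pyrazole).
The 6-membered ring with one nitrogen is planar and fully conjugated; 3 ring double bonds give 6 π electrons. 6 = 4(1)+2, so it is aromatic (pyridine).
2 of the 2 rings are aromatic. Total: 2.

2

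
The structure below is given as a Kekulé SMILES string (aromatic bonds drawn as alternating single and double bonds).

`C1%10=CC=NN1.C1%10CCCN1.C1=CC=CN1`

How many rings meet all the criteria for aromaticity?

The SMILES encodes a five-membered ring with two adjacent nitrogens (one bearing H, one in a double bond) and two double bonds; a five-membered saturated ring of four carbons and one N–H nitrogen; a five-membered ring of four carbons and one nitrogen bearing a hydrogen, with two C=C double bonds.
The 5-membered ring with two adjacent nitrogens (one N–H, one =N–) is fully conjugated (every ring atom contributes a p orbital); 2 ring double bonds (4 π electrons) plus a heteroatom lone pair (2) give 6 π electrons. 6 = 4(1)+2, so it is aromatic (pyrazole).
The 5-membered ring with one N–H has only sp³ atoms, so it is not fully conjugated — not aromatic (pyrrolidine).
The second 5-membered ring with one N–H is planar and fully conjugated; 2 ring double bonds (4 π electrons) plus a heteroatom lone pair (2) give 6 π electrons. Since 6 = 4n+2 (n=1), it is aromatic (pyrrole).
2 of the 3 rings are aromatic. Total: 2.

2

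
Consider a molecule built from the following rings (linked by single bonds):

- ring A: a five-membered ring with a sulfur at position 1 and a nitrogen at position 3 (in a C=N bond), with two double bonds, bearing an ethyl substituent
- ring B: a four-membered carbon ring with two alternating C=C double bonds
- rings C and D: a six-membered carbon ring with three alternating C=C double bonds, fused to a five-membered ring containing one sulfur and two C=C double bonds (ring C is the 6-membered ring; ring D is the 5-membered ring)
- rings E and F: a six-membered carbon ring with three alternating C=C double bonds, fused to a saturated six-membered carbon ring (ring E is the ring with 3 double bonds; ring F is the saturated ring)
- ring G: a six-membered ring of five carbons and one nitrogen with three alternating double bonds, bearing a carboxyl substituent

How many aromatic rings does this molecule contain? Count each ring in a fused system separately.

Ring A has a continuous p-orbital overlap around the ring; 2 ring double bonds (4 π electrons) plus a heteroatom lone pair (2) give 6 π electrons. Since 6 = 4n+2 (n=1), ring A is aromatic (thiazole).
Ring B has only sp² ring atoms; a planar conformation would have a fully conjugated π system of 4 electrons. But 4 = 4(1), which is 4n not 4n+2, so ring B is not aromatic (cyclobutadiene) — cyclobutadiene is antiaromatic and distorts to a rectangle.
Rings C and D form a fused bicyclic system (with one sulfur) with 9 sp² atoms and 10 π electrons from ring double bonds plus a heteroatom lone pair. 10 = 4(2)+2, so the system is aromatic and both rings count as aromatic (benzothiophene).
Ring E has a continuous p-orbital overlap around the ring; 3 ring double bonds give 6 π electrons. Since 6 = 4n+2 (n=1), ring E is aromatic (benzene ring).
Ring F has four sp³ carbons, so it is not fully conjugated — not aromatic (cyclohexane ring).
Ring G has a continuous p-orbital overlap around the ring; 3 ring double bonds give 6 π electrons. That satisfies 4n+2 with n=1, so ring G is aromatic (pyridine).
Aromatic: A, C, D, E, G. Total: 5.

5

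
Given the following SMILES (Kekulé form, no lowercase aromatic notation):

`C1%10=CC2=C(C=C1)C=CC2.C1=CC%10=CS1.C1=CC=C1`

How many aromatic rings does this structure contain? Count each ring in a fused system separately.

2

The SMILES encodes a six-membered carbon ring with three alternating C=C double bonds, fused to a five-membered carbon ring containing one C=C double bond and one sp³ carbon; a five-membered ring of four carbons and one sulfur, with two C=C double bonds; a four-membered carbon ring with two alternating C=C double bonds.
The 6-membered ring has a continuous p-orbital overlap around the ring; 3 ring double bonds give 6 π electrons. That satisfies 4n+2 with n=1, so it is aromatic (benzene ring).
The 5-membered ring has one sp³ carbon, so it is not fully conjugated — not aromatic (cyclopentene ring).
The 5-membered ring with one sulfur is fully conjugated (every ring atom contributes a p orbital); 2 ring double bonds (4 π electrons) plus a heteroatom lone pair (2) give 6 π electrons. That satisfies 4n+2 with n=1, so it is aromatic (thiophene).
The 4-membered ring has only sp² ring atoms; a planar conformation would have a fully conjugated π system of 4 electrons. But 4 = 4(1), which is 4n not 4n+2, so it is not aromatic (cyclobutadiene) — cyclobutadiene is antiaromatic and distorts to a rectangle.
2 of the 4 rings are aromatic. Total: 2.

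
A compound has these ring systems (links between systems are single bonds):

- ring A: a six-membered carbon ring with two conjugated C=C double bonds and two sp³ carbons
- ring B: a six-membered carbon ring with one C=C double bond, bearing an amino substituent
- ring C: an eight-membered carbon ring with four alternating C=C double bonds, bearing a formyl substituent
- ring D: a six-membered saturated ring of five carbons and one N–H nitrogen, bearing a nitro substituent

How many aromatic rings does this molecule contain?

Ring A has two sp³ carbons, so it is not fully conjugated — not aromatic (1,3-cyclohexadiene).
Ring B has four sp³ carbons, so it is not fully conjugated — not aromatic (cyclohexene).
Ring C has only sp² ring atoms; a planar conformation would have a fully conjugated π system of 8 electrons. But 8 = 4(2), which is 4n not 4n+2, so ring C is not aromatic (cyclooctatetraene) — cyclooctatetraene distorts into a non-planar tub to avoid antiaromaticity.
Ring D has only sp³ atoms, so it is not fully conjugated — not aromatic (piperidine).
No ring is aromatic. Total: 0.

0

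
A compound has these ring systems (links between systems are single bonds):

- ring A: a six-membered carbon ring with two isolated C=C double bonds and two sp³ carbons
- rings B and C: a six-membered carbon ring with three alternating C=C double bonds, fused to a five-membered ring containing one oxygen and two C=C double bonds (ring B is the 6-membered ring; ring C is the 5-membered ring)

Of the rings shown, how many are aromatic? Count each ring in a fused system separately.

Ring A has two sp³ carbons, so it is not fully conjugated — not aromatic (1,4-cyclohexadiene).
Rings B and C form a fused bicyclic system (with one oxygen) with 9 sp² atoms and 10 π electrons from ring double bonds plus a heteroatom lone pair. 10 = 4(2)+2, so the system is aromatic and both rings count as aromatic (benzofuran).
Aromatic: B, C. Total: 2.

2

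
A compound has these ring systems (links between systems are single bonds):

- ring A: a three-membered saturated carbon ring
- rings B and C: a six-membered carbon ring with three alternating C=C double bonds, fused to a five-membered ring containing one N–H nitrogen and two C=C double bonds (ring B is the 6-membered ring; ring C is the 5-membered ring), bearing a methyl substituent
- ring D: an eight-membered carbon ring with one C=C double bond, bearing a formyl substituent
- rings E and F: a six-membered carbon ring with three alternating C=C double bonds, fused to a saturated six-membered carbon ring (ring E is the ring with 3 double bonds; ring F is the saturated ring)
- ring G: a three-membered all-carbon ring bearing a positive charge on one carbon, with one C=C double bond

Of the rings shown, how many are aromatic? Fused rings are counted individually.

4

Ring A has only sp³ atoms, so it is not fully conjugated — not aromatic (cyclopropane).
Rings B and C form a fused bicyclic system (with one N–H) with 9 sp² atoms and 10 π electrons from ring double bonds plus a heteroatom lone pair. 10 = 4(2)+2, so the system is aromatic and both rings count as aromatic (indole).
Ring D has six sp³ carbons, so it is not fully conjugated — not aromatic (cyclooctene).
Ring E is planar and fully conjugated; 3 ring double bonds give 6 π electrons. 6 = 4(1)+2, so ring E is aromatic (benzene ring).
Ring F has four sp³ carbons, so it is not fully conjugated — not aromatic (cyclohexane ring).
Ring G is fully conjugated (every ring atom contributes a p orbital); 1 ring double bond (2 π electrons) plus the carbocation's empty p orbital (0, but keeps the ring conjugated) give 2 π electrons. 2 = 4(0)+2, so ring G is aromatic (cyclopropenyl cation).
Aromatic: B, C, E, G. Total: 4.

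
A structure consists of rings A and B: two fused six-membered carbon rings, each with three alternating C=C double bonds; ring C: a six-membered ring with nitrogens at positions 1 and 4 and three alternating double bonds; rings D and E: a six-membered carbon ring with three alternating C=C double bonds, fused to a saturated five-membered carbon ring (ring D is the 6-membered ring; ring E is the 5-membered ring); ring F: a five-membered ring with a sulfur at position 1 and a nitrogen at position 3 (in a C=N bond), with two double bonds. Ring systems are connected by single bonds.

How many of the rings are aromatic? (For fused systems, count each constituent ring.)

Rings A and B form a fused bicyclic system with 10 sp² atoms and 10 π electrons from ring double bonds. 10 = 4(2)+2, so the system is aromatic and both rings count as aromatic (naphthalene).
Ring C is fully conjugated (every ring atom contributes a p orbital); 3 ring double bonds give 6 π electrons. 6 = 4(1)+2, so ring C is aromatic (pyrazine).
Ring D has a continuous p-orbital overlap around the ring; 3 ring double bonds give 6 π electrons. 6 = 4(1)+2, so ring D is aromatic (benzene ring).
Ring E has three sp³ carbons, so it is not fully conjugated — not aromatic (cyclopentane ring).
Ring F is planar and fully conjugated; 2 ring double bonds (4 π electrons) plus a heteroatom lone pair (2) give 6 π electrons. That satisfies 4n+2 with n=1, so ring F is aromatic (thiazole).
Aromatic: A, B, C, D, F. Total: 5.

5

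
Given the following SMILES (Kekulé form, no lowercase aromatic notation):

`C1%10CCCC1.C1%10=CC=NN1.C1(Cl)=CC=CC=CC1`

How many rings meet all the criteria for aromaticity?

The SMILES encodes a five-membered saturated carbon ring; a five-membered ring with two adjacent nitrogens (one bearing H, one in a double bond) and two double bonds; a seven-membered carbon ring with three C=C double bonds and one sp³ carbon.
The 5-membered ring has only sp³ atoms, so it is not fully conjugated — not aromatic (cyclopentane).
The 5-membered ring with two adjacent nitrogens (one N–H, one =N–) is planar and fully conjugated; 2 ring double bonds (4 π electrons) plus a heteroatom lone pair (2) give 6 π electrons. That satisfies 4n+2 with n=1, so it is aromatic (pyrazole).
The 7-membered ring has one sp³ carbon, so it is not fully conjugated — not aromatic (cycloheptatriene).
1 of the 3 rings is aromatic. Total: 1.

1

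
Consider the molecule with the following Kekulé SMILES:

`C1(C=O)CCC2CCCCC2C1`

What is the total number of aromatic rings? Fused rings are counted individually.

The SMILES encodes two fused six-membered saturated carbon rings.
The 6-membered ring has only sp³ atoms, so it is not fully conjugated — not aromatic (cyclohexane ring).
The second 6-membered ring has only sp³ atoms, so it is not fully conjugated — not aromatic (cyclohexane ring).
None of the rings are aromatic. Total: 0.

0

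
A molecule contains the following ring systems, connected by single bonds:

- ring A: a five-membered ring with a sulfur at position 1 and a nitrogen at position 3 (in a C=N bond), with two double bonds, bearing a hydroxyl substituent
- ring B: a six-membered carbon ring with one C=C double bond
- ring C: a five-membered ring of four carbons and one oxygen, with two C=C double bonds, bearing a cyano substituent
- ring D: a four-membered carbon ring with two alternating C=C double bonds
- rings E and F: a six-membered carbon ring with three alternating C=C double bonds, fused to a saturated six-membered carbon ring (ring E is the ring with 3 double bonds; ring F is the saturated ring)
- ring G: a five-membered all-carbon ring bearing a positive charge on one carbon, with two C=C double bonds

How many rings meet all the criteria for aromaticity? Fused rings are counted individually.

3

Ring A has a continuous p-orbital overlap around the ring; 2 ring double bonds (4 π electrons) plus a heteroatom lone pair (2) give 6 π electrons. That satisfies 4n+2 with n=1, so ring A is aromatic (thiazole).
Ring B has four sp³ carbons, so it is not fully conjugated — not aromatic (cyclohexene).
Ring C is planar and fully conjugated; 2 ring double bonds (4 π electrons) plus a heteroatom lone pair (2) give 6 π electrons. 6 = 4(1)+2, so ring C is aromatic (furan).
Ring D has only sp² ring atoms; a planar conformation would have a fully conjugated π system of 4 electrons. But 4 = 4(1), which is 4n not 4n+2, so ring D is not aromatic (cyclobutadiene) — cyclobutadiene is antiaromatic and distorts to a rectangle.
Ring E has a continuous p-orbital overlap around the ring; 3 ring double bonds give 6 π electrons. 6 = 4(1)+2, so ring E is aromatic (benzene ring).
Ring F has four sp³ carbons, so it is not fully conjugated — not aromatic (cyclohexane ring).
Ring G has only sp² ring atoms; a planar conformation would have a fully conjugated π system of 4 electrons. But 4 = 4(1), which is 4n not 4n+2, so ring G is not aromatic (cyclopentadienyl cation).
Aromatic: A, C, E. Total: 3.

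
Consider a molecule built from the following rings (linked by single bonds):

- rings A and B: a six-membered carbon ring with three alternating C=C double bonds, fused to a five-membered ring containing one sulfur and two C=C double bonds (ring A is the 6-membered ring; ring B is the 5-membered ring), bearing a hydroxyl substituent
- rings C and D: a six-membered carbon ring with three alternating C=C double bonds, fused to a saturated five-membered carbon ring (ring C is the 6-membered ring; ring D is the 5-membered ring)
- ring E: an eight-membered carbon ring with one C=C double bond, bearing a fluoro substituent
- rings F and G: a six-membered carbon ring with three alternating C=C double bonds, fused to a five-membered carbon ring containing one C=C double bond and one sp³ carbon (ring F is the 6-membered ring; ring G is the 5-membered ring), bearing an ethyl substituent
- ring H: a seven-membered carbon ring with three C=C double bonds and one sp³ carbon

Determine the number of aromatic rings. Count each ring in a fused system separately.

4

Rings A and B form a fused bicyclic system (with one sulfur) with 9 sp² atoms and 10 π electrons from ring double bonds plus a heteroatom lone pair. 10 = 4(2)+2, so the system is aromatic and both rings count as aromatic (benzothiophene).
Ring C is planar and fully conjugated; 3 ring double bonds give 6 π electrons. That satisfies 4n+2 with n=1, so ring C is aromatic (benzene ring).
Ring D has three sp³ carbons, so it is not fully conjugated — not aromatic (cyclopentane ring).
Ring E has six sp³ carbons, so it is not fully conjugated — not aromatic (cyclooctene).
Ring F is fully conjugated (every ring atom contributes a p orbital); 3 ring double bonds give 6 π electrons. That satisfies 4n+2 with n=1, so ring F is aromatic (benzene ring).
Ring G has one sp³ carbon, so it is not fully conjugated — not aromatic (cyclopentene ring).
Ring H has one sp³ carbon, so it is not fully conjugated — not aromatic (cycloheptatriene).
Aromatic: A, B, C, F. Total: 4.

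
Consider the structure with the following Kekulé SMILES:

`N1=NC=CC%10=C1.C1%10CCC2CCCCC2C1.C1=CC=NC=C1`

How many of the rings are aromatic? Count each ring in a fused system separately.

2

The SMILES encodes a six-membered ring with two adjacent nitrogens and three alternating double bonds; two fused six-membered saturated carbon rings; a six-membered ring of five carbons and one nitrogen with three alternating double bonds.
The 6-membered ring with two nitrogens (1,2) is fully conjugated (every ring atom contributes a p orbital); 3 ring double bonds give 6 π electrons. 6 = 4(1)+2, so it is aromatic (pyridazine).
The 6-membered ring has only sp³ atoms, so it is not fully conjugated — not aromatic (cyclohexane ring).
The second 6-membered ring has only sp³ atoms, so it is not fully conjugated — not aromatic (cyclohexane ring).
The 6-membered ring with one nitrogen is planar and fully conjugated; 3 ring double bonds give 6 π electrons. 6 = 4(1)+2, so it is aromatic (pyridine).
2 of the 4 rings are aromatic. Total: 2.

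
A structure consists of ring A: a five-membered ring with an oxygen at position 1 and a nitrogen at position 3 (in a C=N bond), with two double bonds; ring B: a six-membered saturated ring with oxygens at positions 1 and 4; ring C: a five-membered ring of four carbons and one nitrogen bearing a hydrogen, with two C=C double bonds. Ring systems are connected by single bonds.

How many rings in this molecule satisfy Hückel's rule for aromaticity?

Ring A has a continuous p-orbital overlap around the ring; 2 ring double bonds (4 π electrons) plus a heteroatom lone pair (2) give 6 π electrons. Since 6 = 4n+2 (n=1), ring A is aromatic (oxazole).
Ring B has only sp³ atoms, so it is not fully conjugated — not aromatic (1,4-dioxane).
Ring C is planar and fully conjugated; 2 ring double bonds (4 π electrons) plus a heteroatom lone pair (2) give 6 π electrons. 6 = 4(1)+2, so ring C is aromatic (pyrrole).
Aromatic: A, C. Total: 2.

2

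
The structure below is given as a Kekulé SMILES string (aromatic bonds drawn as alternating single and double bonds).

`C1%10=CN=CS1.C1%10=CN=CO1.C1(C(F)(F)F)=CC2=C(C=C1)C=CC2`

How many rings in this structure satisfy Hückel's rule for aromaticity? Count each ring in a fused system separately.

The SMILES encodes a five-membered ring with a sulfur at position 1 and a nitrogen at position 3 (in a C=N bond), with two double bonds; a five-membered ring with an oxygen at position 1 and a nitrogen at position 3 (in a C=N bond), with two double bonds; a six-membered carbon ring with three alternating C=C double bonds, fused to a five-membered carbon ring containing one C=C double bond and one sp³ carbon.
The 5-membered ring with one sulfur and one =N– is planar and fully conjugated; 2 ring double bonds (4 π electrons) plus a heteroatom lone pair (2) give 6 π electrons. Since 6 = 4n+2 (n=1), it is aromatic (thiazole).
The 5-membered ring with one oxygen and one =N– is fully conjugated (every ring atom contributes a p orbital); 2 ring double bonds (4 π electrons) plus a heteroatom lone pair (2) give 6 π electrons. Since 6 = 4n+2 (n=1), it is aromatic (oxazole).
The 6-membered ring has a continuous p-orbital overlap around the ring; 3 ring double bonds give 6 π electrons. 6 = 4(1)+2, so it is aromatic (benzene ring).
The 5-membered ring has one sp³ carbon, so it is not fully conjugated — not aromatic (cyclopentene ring).
3 of the 4 rings are aromatic. Total: 3.

3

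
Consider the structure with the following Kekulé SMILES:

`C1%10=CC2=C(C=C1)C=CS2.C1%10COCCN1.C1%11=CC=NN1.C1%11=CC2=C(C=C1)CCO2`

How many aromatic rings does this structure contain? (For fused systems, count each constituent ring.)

The SMILES encodes a six-membered carbon ring with three alternating C=C double bonds, fused to a five-membered ring containing one sulfur and two C=C double bonds; a six-membered saturated ring with an oxygen and an N–H nitrogen at positions 1 and 4; a five-membered ring with two adjacent nitrogens (one bearing H, one in a double bond) and two double bonds; a six-membered carbon ring with three alternating C=C double bonds, fused to a five-membered ring containing one oxygen and two sp³ carbons.
The fused 6/5-membered bicyclic (with one sulfur) is a single π system with 9 sp² atoms and 10 π electrons from ring double bonds plus a heteroatom lone pair. 10 = 4(2)+2, so the system is aromatic and both rings count as aromatic (benzothiophene).
The 6-membered ring with one oxygen and one N–H (1,4) has only sp³ atoms, so it is not fully conjugated — not aromatic (morpholine).
The 5-membered ring with two adjacent nitrogens (one N–H, one =N–) has a continuous p-orbital overlap around the ring; 2 ring double bonds (4 π electrons) plus a heteroatom lone pair (2) give 6 π electrons. Since 6 = 4n+2 (n=1), it is aromatic (pyrazole).
The 6-membered ring has a continuous p-orbital overlap around the ring; 3 ring double bonds give 6 π electrons. Since 6 = 4n+2 (n=1), it is aromatic (benzene ring).
The 5-membered ring with one oxygen has two sp³ carbons, so it is not fully conjugated — not aromatic (oxolane ring).
4 of the 6 rings are aromatic. Total: 4.

4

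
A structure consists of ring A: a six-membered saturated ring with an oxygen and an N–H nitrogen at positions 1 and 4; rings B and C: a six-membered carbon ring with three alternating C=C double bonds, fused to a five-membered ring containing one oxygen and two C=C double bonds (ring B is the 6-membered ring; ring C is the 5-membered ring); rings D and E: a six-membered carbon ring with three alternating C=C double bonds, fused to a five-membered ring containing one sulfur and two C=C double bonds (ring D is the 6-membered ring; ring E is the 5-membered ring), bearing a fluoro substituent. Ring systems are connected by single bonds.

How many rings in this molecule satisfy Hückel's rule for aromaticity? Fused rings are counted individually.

4

Ring A has only sp³ atoms, so it is not fully conjugated — not aromatic (morpholine).
Rings B and C form a fused bicyclic system (with one oxygen) with 9 sp² atoms and 10 π electrons from ring double bonds plus a heteroatom lone pair. 10 = 4(2)+2, so the system is aromatic and both rings count as aromatic (benzofuran).
Rings D and E form a fused bicyclic system (with one sulfur) with 9 sp² atoms and 10 π electrons from ring double bonds plus a heteroatom lone pair. 10 = 4(2)+2, so the system is aromatic and both rings count as aromatic (benzothiophene).
Aromatic: B, C, D, E. Total: 4.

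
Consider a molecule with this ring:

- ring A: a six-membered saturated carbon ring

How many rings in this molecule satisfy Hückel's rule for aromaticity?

0

Ring A has only sp³ atoms, so it is not fully conjugated — not aromatic (cyclohexane).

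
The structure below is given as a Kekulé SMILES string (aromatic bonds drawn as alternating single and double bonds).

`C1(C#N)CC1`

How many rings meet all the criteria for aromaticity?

The SMILES encodes a three-membered saturated carbon ring.
The 3-membered ring has only sp³ atoms, so it is not fully conjugated — not aromatic (cyclopropane).

0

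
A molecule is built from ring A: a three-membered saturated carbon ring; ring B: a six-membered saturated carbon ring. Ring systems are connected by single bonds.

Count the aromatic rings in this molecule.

0

Ring A has only sp³ atoms, so it is not fully conjugated — not aromatic (cyclopropane).
Ring B has only sp³ atoms, so it is not fully conjugated — not aromatic (cyclohexane).
No ring is aromatic. Total: 0.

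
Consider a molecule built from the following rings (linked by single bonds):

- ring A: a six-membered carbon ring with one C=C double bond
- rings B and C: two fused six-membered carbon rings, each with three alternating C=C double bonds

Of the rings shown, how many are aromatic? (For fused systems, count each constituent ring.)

Ring A has four sp³ carbons, so it is not fully conjugated — not aromatic (cyclohexene).
Rings B and C form a fused bicyclic system with 10 sp² atoms and 10 π electrons from ring double bonds. 10 = 4(2)+2, so the system is aromatic and both rings count as aromatic (naphthalene).
Aromatic: B, C. Total: 2.

2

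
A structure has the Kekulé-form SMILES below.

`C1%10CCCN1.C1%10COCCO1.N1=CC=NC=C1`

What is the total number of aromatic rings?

The SMILES encodes a five-membered saturated ring of four carbons and one N–H nitrogen; a six-membered saturated ring with oxygens at positions 1 and 4; a six-membered ring with nitrogens at positions 1 and 4 and three alternating double bonds.
The 5-membered ring with one N–H has only sp³ atoms, so it is not fully conjugated — not aromatic (pyrrolidine).
The 6-membered ring with two oxygens (1,4) has only sp³ atoms, so it is not fully conjugated — not aromatic (1,4-dioxane).
The 6-membered ring with two nitrogens (1,4) is planar and fully conjugated; 3 ring double bonds give 6 π electrons. 6 = 4(1)+2, so it is aromatic (pyrazine).
1 of the 3 rings is aromatic. Total: 1.

1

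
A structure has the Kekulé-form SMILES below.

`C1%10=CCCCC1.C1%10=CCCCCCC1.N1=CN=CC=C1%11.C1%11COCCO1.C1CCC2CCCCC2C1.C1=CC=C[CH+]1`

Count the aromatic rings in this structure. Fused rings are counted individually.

The SMILES encodes a six-membered carbon ring with one C=C double bond; an eight-membered carbon ring with one C=C double bond; a six-membered ring with nitrogens at positions 1 and 3 and three alternating double bonds; a six-membered saturated ring with oxygens at positions 1 and 4; two fused six-membered saturated carbon rings; a five-membered all-carbon ring bearing a positive charge on one carbon, with two C=C double bonds.
The 6-membered ring has four sp³ carbons, so it is not fully conjugated — not aromatic (cyclohexene).
The 8-membered ring has six sp³ carbons, so it is not fully conjugated — not aromatic (cyclooctene).
The 6-membered ring with two nitrogens (1,3) has a continuous p-orbital overlap around the ring; 3 ring double bonds give 6 π electrons. That satisfies 4n+2 with n=1, so it is aromatic (pyrimidine).
The 6-membered ring with two oxygens (1,4) has only sp³ atoms, so it is not fully conjugated — not aromatic (1,4-dioxane).
The second 6-membered ring has only sp³ atoms, so it is not fully conjugated — not aromatic (cyclohexane ring).
The third 6-membered ring has only sp³ atoms, so it is not fully conjugated — not aromatic (cyclohexane ring).
The 5-membered ring has only sp² ring atoms; a planar conformation would have a fully conjugated π system of 4 electrons. But 4 = 4(1), which is 4n not 4n+2, so it is not aromatic (cyclopentadienyl cation).
1 of the 7 rings is aromatic. Total: 1.

1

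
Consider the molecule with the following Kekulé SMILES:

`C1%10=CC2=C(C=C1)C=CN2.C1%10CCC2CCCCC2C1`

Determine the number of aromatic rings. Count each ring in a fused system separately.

The SMILES encodes a six-membered carbon ring with three alternating C=C double bonds, fused to a five-membered ring containing one N–H nitrogen and two C=C double bonds; two fused six-membered saturated carbon rings.
The fused 6/5-membered bicyclic (with one N–H) is a single π system with 9 sp² atoms and 10 π electrons from ring double bonds plus a heteroatom lone pair. 10 = 4(2)+2, so the system is aromatic and both rings count as aromatic (indole).
The 6-membered ring has only sp³ atoms, so it is not fully conjugated — not aromatic (cyclohexane ring).
The second 6-membered ring has only sp³ atoms, so it is not fully conjugated — not aromatic (cyclohexane ring).
2 of the 4 rings are aromatic. Total: 2.

2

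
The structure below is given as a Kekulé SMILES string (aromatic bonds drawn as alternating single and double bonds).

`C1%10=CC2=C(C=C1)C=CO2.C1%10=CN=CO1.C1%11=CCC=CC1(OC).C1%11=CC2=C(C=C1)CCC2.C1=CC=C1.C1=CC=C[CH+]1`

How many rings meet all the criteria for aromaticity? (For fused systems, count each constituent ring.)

The SMILES encodes a six-membered carbon ring with three alternating C=C double bonds, fused to a five-membered ring containing one oxygen and two C=C double bonds; a five-membered ring with an oxygen at position 1 and a nitrogen at position 3 (in a C=N bond), with two double bonds; a six-membered carbon ring with two isolated C=C double bonds and two sp³ carbons; a six-membered carbon ring with three alternating C=C double bonds, fused to a saturated five-membered carbon ring; a four-membered carbon ring with two alternating C=C double bonds; a five-membered all-carbon ring bearing a positive charge on one carbon, with two C=C double bonds.
The fused 6/5-membered bicyclic (with one oxygen) is a single π system with 9 sp² atoms and 10 π electrons from ring double bonds plus a heteroatom lone pair. 10 = 4(2)+2, so the system is aromatic and both rings count as aromatic (benzofuran).
The 5-membered ring with one oxygen and one =N– has a continuous p-orbital overlap around the ring; 2 ring double bonds (4 π electrons) plus a heteroatom lone pair (2) give 6 π electrons. That satisfies 4n+2 with n=1, so it is aromatic (oxazole).
The 6-membered ring has two sp³ carbons, so it is not fully conjugated — not aromatic (1,4-cyclohexadiene).
The second 6-membered ring is fully conjugated (every ring atom contributes a p orbital); 3 ring double bonds give 6 π electrons. That satisfies 4n+2 with n=1, so it is aromatic (benzene ring).
The 5-membered ring has three sp³ carbons, so it is not fully conjugated — not aromatic (cyclopentane ring).
The 4-membered ring has only sp² ring atoms; a planar conformation would have a fully conjugated π system of 4 electrons. But 4 = 4(1), which is 4n not 4n+2, so it is not aromatic (cyclobutadiene) — cyclobutadiene is antiaromatic and distorts to a rectangle.
The second 5-membered ring has only sp² ring atoms; a planar conformation would have a fully conjugated π system of 4 electrons. But 4 = 4(1), which is 4n not 4n+2, so it is not aromatic (cyclopentadienyl cation).
4 of the 8 rings are aromatic. Total: 4.

4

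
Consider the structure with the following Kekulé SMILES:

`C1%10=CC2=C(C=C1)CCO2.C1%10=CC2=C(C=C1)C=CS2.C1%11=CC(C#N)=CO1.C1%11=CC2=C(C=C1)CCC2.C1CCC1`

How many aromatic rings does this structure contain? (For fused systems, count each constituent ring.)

5

The SMILES encodes a six-membered carbon ring with three alternating C=C double bonds, fused to a five-membered ring containing one oxygen and two sp³ carbons; a six-membered carbon ring with three alternating C=C double bonds, fused to a five-membered ring containing one sulfur and two C=C double bonds; a five-membered ring of four carbons and one oxygen, with two C=C double bonds; a six-membered carbon ring with three alternating C=C double bonds, fused to a saturated five-membered carbon ring; a four-membered saturated carbon ring.
The 6-membered ring is planar and fully conjugated; 3 ring double bonds give 6 π electrons. That satisfies 4n+2 with n=1, so it is aromatic (benzene ring).
The 5-membered ring with one oxygen has two sp³ carbons, so it is not fully conjugated — not aromatic (oxolane ring).
The fused 6/5-membered bicyclic (with one sulfur) is a single π system with 9 sp² atoms and 10 π electrons from ring double bonds plus a heteroatom lone pair. 10 = 4(2)+2, so the system is aromatic and both rings count as aromatic (benzothiophene).
The second 5-membered ring with one oxygen is planar and fully conjugated; 2 ring double bonds (4 π electrons) plus a heteroatom lone pair (2) give 6 π electrons. That satisfies 4n+2 with n=1, so it is aromatic (furan).
The second 6-membered ring has a continuous p-orbital overlap around the ring; 3 ring double bonds give 6 π electrons. Since 6 = 4n+2 (n=1), it is aromatic (benzene ring).
The 5-membered ring has three sp³ carbons, so it is not fully conjugated — not aromatic (cyclopentane ring).
The 4-membered ring has only sp³ atoms, so it is not fully conjugated — not aromatic (cyclobutane).
5 of the 8 rings are aromatic. Total: 5.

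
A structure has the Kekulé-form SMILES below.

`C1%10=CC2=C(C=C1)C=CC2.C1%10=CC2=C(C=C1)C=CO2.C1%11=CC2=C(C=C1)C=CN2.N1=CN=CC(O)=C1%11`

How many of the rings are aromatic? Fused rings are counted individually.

The SMILES encodes a six-membered carbon ring with three alternating C=C double bonds, fused to a five-membered carbon ring containing one C=C double bond and one sp³ carbon; a six-membered carbon ring with three alternating C=C double bonds, fused to a five-membered ring containing one oxygen and two C=C double bonds; a six-membered carbon ring with three alternating C=C double bonds, fused to a five-membered ring containing one N–H nitrogen and two C=C double bonds; a six-membered ring with nitrogens at positions 1 and 3 and three alternating double bonds.
The 6-membered ring is fully conjugated (every ring atom contributes a p orbital); 3 ring double bonds give 6 π electrons. 6 = 4(1)+2, so it is aromatic (benzene ring).
The 5-membered ring has one sp³ carbon, so it is not fully conjugated — not aromatic (cyclopentene ring).
The fused 6/5-membered bicyclic (with one oxygen) is a single π system with 9 sp² atoms and 10 π electrons from ring double bonds plus a heteroatom lone pair. 10 = 4(2)+2, so the system is aromatic and both rings count as aromatic (benzofuran).
The fused 6/5-membered bicyclic (with one N–H) is a single π system with 9 sp² atoms and 10 π electrons from ring double bonds plus a heteroatom lone pair. 10 = 4(2)+2, so the system is aromatic and both rings count as aromatic (indole).
The 6-membered ring with two nitrogens (1,3) is fully conjugated (every ring atom contributes a p orbital); 3 ring double bonds give 6 π electrons. 6 = 4(1)+2, so it is aromatic (pyrimidine).
6 of the 7 rings are aromatic. Total: 6.

6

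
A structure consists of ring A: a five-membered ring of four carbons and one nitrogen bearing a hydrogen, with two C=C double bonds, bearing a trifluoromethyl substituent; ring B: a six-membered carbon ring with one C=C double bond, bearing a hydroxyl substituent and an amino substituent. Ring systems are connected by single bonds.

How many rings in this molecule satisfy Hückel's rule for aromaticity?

Ring A is fully conjugated (every ring atom contributes a p orbital); 2 ring double bonds (4 π electrons) plus a heteroatom lone pair (2) give 6 π electrons. Since 6 = 4n+2 (n=1), ring A is aromatic (pyrrole).
Ring B has four sp³ carbons, so it is not fully conjugated — not aromatic (cyclohexene).
Aromatic: A. Total: 1.

1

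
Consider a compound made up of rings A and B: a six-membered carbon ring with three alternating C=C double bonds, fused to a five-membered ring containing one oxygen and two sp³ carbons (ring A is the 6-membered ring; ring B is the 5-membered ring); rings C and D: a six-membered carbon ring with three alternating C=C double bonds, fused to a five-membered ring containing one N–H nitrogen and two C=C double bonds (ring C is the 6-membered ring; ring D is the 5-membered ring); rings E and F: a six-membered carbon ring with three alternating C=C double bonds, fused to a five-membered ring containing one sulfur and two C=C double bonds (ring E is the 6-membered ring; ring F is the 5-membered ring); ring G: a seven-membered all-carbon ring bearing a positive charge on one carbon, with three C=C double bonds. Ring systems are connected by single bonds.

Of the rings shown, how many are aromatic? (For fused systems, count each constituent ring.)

6

Ring A has a continuous p-orbital overlap around the ring; 3 ring double bonds give 6 π electrons. 6 = 4(1)+2, so ring A is aromatic (benzene ring).
Ring B has two sp³ carbons, so it is not fully conjugated — not aromatic (oxolane ring).
Rings C and D form a fused bicyclic system (with one N–H) with 9 sp² atoms and 10 π electrons from ring double bonds plus a heteroatom lone pair. 10 = 4(2)+2, so the system is aromatic and both rings count as aromatic (indole).
Rings E and F form a fused bicyclic system (with one sulfur) with 9 sp² atoms and 10 π electrons from ring double bonds plus a heteroatom lone pair. 10 = 4(2)+2, so the system is aromatic and both rings count as aromatic (benzothiophene).
Ring G is planar and fully conjugated; 3 ring double bonds (6 π electrons) plus the carbocation's empty p orbital (0, but keeps the ring conjugated) give 6 π electrons. 6 = 4(1)+2, so ring G is aromatic (tropylium cation).
Aromatic: A, C, D, E, F, G. Total: 6.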